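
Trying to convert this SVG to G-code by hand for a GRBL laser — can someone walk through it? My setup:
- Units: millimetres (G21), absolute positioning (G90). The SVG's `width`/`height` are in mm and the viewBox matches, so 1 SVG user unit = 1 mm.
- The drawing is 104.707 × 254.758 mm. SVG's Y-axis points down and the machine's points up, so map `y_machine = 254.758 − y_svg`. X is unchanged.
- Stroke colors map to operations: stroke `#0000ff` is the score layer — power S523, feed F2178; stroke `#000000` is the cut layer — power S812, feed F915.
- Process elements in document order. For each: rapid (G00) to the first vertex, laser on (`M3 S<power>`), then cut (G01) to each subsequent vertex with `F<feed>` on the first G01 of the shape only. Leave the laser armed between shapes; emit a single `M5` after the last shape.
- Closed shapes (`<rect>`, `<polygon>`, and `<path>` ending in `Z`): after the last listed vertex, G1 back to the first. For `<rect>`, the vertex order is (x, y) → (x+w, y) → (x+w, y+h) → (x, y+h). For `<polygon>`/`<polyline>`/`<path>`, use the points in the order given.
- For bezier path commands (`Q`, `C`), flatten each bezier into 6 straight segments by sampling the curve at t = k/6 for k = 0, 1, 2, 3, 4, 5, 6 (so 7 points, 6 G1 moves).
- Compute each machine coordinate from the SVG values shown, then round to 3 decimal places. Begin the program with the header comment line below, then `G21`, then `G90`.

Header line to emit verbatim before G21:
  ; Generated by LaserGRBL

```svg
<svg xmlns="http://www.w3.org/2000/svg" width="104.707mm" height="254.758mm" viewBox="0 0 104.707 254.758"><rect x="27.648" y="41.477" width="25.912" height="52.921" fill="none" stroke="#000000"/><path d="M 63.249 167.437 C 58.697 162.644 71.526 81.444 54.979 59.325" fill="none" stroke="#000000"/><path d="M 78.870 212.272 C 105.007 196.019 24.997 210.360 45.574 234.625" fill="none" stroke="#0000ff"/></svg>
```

; Generated by LaserGRBL
G21
G90
G00 X27.648 Y213.281
M3 S812
G01 X53.560 Y213.281 F915
G01 X53.560 Y160.360
G01 X27.648 Y160.360
G01 X27.648 Y213.281
G00 X63.249 Y87.321
M3 S812
G01 X62.205 Y95.457 F915
G01 X62.759 Y112.565
G01 X63.612 Y134.880
G01 X63.466 Y158.638
G01 X61.021 Y180.077
G01 X54.979 Y195.433
G00 X78.870 Y42.486
M3 S523
G01 X84.050 Y48.159 F2178
G01 X77.281 Y49.307
G01 X64.307 Y46.504
G01 X50.869 Y40.324
G01 X42.711 Y31.343
G01 X45.574 Y20.133
M5

1 u = 1 mm; y_m = 254.758 − y.

[1] `<rect>` rectangle, #000000→cut S812 F915: (27.648,213.281) → (53.560,213.281) → (53.560,160.360) → (27.648,160.360) → (27.648,213.281) (closed)

[2] `<path>` cubic bezier, #000000→cut S812 F915: (63.249,87.321) → (62.205,95.457) → (62.759,112.565) → (63.612,134.880) → (63.466,158.638) → (61.021,180.077) → (54.979,195.433)

[3] `<path>` cubic bezier, #0000ff→score S523 F2178: (78.870,42.486) → (84.050,48.159) → (77.281,49.307) → (64.307,46.504) → (50.869,40.324) → (42.711,31.343) → (45.574,20.133)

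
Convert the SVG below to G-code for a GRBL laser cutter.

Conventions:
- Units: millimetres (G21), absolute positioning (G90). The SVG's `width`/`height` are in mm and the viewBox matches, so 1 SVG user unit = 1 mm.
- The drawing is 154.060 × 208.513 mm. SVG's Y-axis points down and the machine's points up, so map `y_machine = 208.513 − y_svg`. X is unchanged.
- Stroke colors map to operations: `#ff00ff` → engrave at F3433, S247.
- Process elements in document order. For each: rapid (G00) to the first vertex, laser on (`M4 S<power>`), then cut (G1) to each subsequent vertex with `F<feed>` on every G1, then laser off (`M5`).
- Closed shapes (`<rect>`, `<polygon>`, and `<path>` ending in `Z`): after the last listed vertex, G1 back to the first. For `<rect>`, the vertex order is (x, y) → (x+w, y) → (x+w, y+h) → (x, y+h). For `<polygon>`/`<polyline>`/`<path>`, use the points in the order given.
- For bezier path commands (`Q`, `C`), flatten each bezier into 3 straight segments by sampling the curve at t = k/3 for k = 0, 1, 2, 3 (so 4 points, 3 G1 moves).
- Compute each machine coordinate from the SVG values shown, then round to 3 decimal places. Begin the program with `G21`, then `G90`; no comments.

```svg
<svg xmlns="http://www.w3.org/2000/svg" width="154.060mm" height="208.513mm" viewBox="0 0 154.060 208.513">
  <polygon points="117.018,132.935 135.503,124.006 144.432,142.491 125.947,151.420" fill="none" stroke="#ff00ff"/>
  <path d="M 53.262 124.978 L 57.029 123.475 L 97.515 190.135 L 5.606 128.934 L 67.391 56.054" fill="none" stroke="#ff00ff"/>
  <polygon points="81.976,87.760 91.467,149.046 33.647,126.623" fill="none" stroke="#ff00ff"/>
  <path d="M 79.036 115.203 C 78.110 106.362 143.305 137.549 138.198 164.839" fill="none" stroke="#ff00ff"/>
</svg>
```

G21
G90
G00 X117.018 Y75.578
M4 S247
G1 X135.503 Y84.507 F3433
G1 X144.432 Y66.022 F3433
G1 X125.947 Y57.093 F3433
G1 X117.018 Y75.578 F3433
M5
G00 X53.262 Y83.535
M4 S247
G1 X57.029 Y85.038 F3433
G1 X97.515 Y18.378 F3433
G1 X5.606 Y79.579 F3433
G1 X67.391 Y152.459 F3433
M5
G00 X81.976 Y120.753
M4 S247
G1 X91.467 Y59.467 F3433
G1 X33.647 Y81.890 F3433
G1 X81.976 Y120.753 F3433
M5
G00 X79.036 Y93.310
M4 S247
G1 X95.098 Y90.435 F3433
G1 X124.924 Y70.636 F3433
G1 X138.198 Y43.674 F3433
M5

viewBox `0 0 154.060 208.513` with mm width/height → 1 unit = 1 mm. Flip: y_m = 208.513 − y_svg.

**Shape 1** — `<polygon>` regular polygon, stroke `#ff00ff` → engrave (S247, F3433). Machine vertices: (117.018,75.578) → (135.503,84.507) → (144.432,66.022) → (125.947,57.093) → (117.018,75.578). Closed: final G1 returns to the first vertex.

**Shape 2** — `<path>` open polyline, stroke `#ff00ff` → engrave (S247, F3433). Machine vertices: (53.262,83.535) → (57.029,85.038) → (97.515,18.378) → (5.606,79.579) → (67.391,152.459). Open path.

**Shape 3** — `<polygon>` regular polygon, stroke `#ff00ff` → engrave (S247, F3433). Machine vertices: (81.976,120.753) → (91.467,59.467) → (33.647,81.890) → (81.976,120.753). Closed: final G1 returns to the first vertex.

**Shape 4** — `<path>` cubic bezier, stroke `#ff00ff` → engrave (S247, F3433). Control points (SVG): P0=(79.036,115.203), P1=(78.110,106.362), P2=(143.305,137.549), P3=(138.198,164.839); sampled at t=k/3. Machine vertices: (79.036,93.310) → (95.098,90.435) → (124.924,70.636) → (138.198,43.674). Open path.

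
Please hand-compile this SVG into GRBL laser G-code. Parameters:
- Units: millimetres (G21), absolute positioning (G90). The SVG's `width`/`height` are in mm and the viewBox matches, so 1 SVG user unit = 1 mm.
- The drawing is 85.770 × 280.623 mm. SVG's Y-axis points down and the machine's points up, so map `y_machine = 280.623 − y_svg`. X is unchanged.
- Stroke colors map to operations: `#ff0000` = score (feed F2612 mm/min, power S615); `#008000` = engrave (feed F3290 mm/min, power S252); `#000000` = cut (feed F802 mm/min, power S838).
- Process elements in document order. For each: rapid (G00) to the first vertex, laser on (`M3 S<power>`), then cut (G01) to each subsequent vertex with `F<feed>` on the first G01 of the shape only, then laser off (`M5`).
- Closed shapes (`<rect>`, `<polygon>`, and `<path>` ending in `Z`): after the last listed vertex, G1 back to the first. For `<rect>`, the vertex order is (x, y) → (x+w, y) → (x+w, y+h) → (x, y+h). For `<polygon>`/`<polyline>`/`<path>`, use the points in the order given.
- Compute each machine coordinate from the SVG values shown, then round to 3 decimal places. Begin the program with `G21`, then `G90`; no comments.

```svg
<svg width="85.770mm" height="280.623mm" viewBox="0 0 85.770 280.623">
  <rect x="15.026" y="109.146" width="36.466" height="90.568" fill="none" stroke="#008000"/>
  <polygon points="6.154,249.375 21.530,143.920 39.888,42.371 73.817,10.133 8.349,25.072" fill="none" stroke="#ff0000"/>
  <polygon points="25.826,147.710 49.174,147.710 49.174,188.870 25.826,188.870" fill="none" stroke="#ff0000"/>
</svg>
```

1 u = 1 mm; y_m = 280.623 − y.

[1] `<rect>` rectangle, #008000→engrave S252 F3290: (15.026,171.477) → (51.492,171.477) → (51.492,80.909) → (15.026,80.909) → (15.026,171.477) (closed)

[2] `<polygon>` closed polygon, #ff0000→score S615 F2612: (6.154,31.248) → (21.530,136.703) → (39.888,238.252) → (73.817,270.490) → (8.349,255.551) → (6.154,31.248) (closed)

[3] `<polygon>` rectangle, #ff0000→score S615 F2612: (25.826,132.913) → (49.174,132.913) → (49.174,91.753) → (25.826,91.753) → (25.826,132.913) (closed)

G21
G90
G00 X15.026 Y171.477
M3 S252
G01 X51.492 Y171.477 F3290
G01 X51.492 Y80.909
G01 X15.026 Y80.909
G01 X15.026 Y171.477
M5
G00 X6.154 Y31.248
M3 S615
G01 X21.530 Y136.703 F2612
G01 X39.888 Y238.252
G01 X73.817 Y270.490
G01 X8.349 Y255.551
G01 X6.154 Y31.248
M5
G00 X25.826 Y132.913
M3 S615
G01 X49.174 Y132.913 F2612
G01 X49.174 Y91.753
G01 X25.826 Y91.753
G01 X25.826 Y132.913
M5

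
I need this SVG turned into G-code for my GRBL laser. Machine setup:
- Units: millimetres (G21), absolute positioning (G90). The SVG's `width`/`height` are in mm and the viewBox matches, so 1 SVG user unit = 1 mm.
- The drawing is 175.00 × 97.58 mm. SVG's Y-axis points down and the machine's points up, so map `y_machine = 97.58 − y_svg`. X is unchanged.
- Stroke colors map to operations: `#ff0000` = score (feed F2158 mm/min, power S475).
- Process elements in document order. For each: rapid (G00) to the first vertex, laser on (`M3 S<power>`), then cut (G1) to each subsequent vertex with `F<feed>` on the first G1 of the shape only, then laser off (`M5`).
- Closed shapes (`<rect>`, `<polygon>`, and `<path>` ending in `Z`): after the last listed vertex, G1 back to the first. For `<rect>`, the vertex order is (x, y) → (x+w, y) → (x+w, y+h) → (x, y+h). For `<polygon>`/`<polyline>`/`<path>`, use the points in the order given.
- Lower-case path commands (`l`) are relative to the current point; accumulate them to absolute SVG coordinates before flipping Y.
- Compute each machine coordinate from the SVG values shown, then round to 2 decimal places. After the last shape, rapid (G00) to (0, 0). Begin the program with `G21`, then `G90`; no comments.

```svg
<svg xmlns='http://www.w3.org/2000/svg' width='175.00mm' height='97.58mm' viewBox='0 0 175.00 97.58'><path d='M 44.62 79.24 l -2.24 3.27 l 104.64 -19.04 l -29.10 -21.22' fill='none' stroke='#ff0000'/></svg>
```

G21
G90
G00 X44.62 Y18.34
M3 S475
G1 X42.38 Y15.07 F2158
G1 X147.02 Y34.11
G1 X117.92 Y55.33
M5
G00 X0.00 Y0.00

1 u = 1 mm; y_m = 97.58 − y.

[1] `<path>` open polyline, #ff0000→score S475 F2158: (44.62,18.34) → (42.38,15.07) → (147.02,34.11) → (117.92,55.33)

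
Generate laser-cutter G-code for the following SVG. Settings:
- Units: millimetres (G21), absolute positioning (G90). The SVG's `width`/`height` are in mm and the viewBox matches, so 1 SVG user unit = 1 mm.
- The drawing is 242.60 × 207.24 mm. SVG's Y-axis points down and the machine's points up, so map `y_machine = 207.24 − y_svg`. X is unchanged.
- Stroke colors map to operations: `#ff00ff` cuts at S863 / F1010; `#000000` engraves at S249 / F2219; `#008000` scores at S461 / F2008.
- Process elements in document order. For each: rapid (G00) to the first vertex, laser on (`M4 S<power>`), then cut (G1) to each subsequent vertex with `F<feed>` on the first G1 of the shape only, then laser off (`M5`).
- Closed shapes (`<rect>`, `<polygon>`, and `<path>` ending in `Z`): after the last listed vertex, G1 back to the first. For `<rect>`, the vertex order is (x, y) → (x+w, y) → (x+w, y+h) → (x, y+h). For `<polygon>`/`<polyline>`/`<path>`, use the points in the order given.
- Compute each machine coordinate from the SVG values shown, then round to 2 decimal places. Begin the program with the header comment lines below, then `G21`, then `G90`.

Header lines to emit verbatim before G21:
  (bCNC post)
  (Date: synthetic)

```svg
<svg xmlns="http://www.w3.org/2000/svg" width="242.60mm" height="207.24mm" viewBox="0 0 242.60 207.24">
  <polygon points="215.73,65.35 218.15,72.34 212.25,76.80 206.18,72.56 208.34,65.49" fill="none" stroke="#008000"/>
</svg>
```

(bCNC post)
(Date: synthetic)
G21
G90
G00 X215.73 Y141.89
M4 S461
G1 X218.15 Y134.90 F2008
G1 X212.25 Y130.44
G1 X206.18 Y134.68
G1 X208.34 Y141.75
G1 X215.73 Y141.89
M5

Since the viewBox matches the mm dimensions, user units are millimetres directly. The only transform is the Y-flip y_m = 207.24 − y_svg.

Shape 1 is a regular polygon drawn with `<polygon>`. Its stroke #008000 means score at S461, F2008. After flipping Y the toolpath is (215.73,141.89) → (218.15,134.90) → (212.25,130.44) → (206.18,134.68) → (208.34,141.75) → (215.73,141.89), returning to the start.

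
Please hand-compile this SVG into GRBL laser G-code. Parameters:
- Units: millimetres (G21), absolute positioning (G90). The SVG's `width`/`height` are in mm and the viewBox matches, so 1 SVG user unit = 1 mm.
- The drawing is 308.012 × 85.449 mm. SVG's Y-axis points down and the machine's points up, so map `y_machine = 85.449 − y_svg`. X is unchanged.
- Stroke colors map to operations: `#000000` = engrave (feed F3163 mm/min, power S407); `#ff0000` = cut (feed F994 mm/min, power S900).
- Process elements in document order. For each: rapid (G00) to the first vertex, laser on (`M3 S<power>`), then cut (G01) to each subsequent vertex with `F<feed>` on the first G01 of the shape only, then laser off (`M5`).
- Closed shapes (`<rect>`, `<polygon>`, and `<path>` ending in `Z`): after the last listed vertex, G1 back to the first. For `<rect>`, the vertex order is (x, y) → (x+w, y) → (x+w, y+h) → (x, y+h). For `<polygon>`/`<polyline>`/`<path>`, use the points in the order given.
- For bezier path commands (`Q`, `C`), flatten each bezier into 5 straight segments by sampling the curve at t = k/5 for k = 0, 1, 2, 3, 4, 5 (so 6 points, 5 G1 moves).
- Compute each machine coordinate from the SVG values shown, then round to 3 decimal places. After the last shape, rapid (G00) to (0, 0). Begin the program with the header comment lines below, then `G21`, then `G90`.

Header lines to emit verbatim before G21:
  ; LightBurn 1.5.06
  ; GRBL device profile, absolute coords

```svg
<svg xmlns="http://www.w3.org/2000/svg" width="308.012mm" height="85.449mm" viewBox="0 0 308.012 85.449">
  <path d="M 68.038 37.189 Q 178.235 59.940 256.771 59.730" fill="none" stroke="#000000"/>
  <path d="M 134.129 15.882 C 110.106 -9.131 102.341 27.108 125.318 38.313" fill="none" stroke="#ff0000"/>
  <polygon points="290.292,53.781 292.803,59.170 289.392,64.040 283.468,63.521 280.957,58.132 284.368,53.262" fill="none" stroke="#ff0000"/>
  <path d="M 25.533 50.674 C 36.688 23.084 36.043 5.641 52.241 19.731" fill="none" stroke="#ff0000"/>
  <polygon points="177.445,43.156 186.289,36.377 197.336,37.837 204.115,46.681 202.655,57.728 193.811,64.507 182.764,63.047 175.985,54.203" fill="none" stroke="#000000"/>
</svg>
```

; LightBurn 1.5.06
; GRBL device profile, absolute coords
G21
G90
G00 X68.038 Y48.260
M3 S407
G01 X110.850 Y40.078 F3163
G01 X151.130 Y33.733
G01 X188.876 Y29.225
G01 X224.090 Y26.553
G01 X256.771 Y25.719
M5
G00 X134.129 Y69.567
M3 S900
G01 X121.782 Y77.915 F994
G01 X114.032 Y75.704
G01 X111.575 Y67.076
G01 X115.105 Y56.173
G01 X125.318 Y47.136
M5
G00 X290.292 Y31.668
M3 S900
G01 X292.803 Y26.279 F994
G01 X289.392 Y21.409
G01 X283.468 Y21.928
G01 X280.957 Y27.317
G01 X284.368 Y32.187
G01 X290.292 Y31.668
M5
G00 X25.533 Y34.775
M3 S900
G01 X31.039 Y49.940 F994
G01 X35.088 Y61.644
G01 X39.055 Y68.859
G01 X44.314 Y70.559
G01 X52.241 Y65.718
M5
G00 X177.445 Y42.293
M3 S407
G01 X186.289 Y49.072 F3163
G01 X197.336 Y47.612
G01 X204.115 Y38.768
G01 X202.655 Y27.721
G01 X193.811 Y20.942
G01 X182.764 Y22.402
G01 X175.985 Y31.246
G01 X177.445 Y42.293
M5
G00 X0.000 Y0.000

Since the viewBox matches the mm dimensions, user units are millimetres directly. The only transform is the Y-flip y_m = 85.449 − y_svg.

Shape 1 is a quadratic bezier drawn with `<path>`. Its stroke #000000 means engrave at S407, F3163. After flipping Y the toolpath is (68.038,48.260) → (110.850,40.078) → (151.130,33.733) → (188.876,29.225) → (224.090,26.553) → (256.771,25.719).

Shape 2 is a cubic bezier drawn with `<path>`. Its stroke #ff0000 means cut at S900, F994. After flipping Y the toolpath is (134.129,69.567) → (121.782,77.915) → (114.032,75.704) → (111.575,67.076) → (115.105,56.173) → (125.318,47.136).

Shape 3 is a regular polygon drawn with `<polygon>`. Its stroke #ff0000 means cut at S900, F994. After flipping Y the toolpath is (290.292,31.668) → (292.803,26.279) → (289.392,21.409) → (283.468,21.928) → (280.957,27.317) → (284.368,32.187) → (290.292,31.668), returning to the start.

Shape 4 is a cubic bezier drawn with `<path>`. Its stroke #ff0000 means cut at S900, F994. After flipping Y the toolpath is (25.533,34.775) → (31.039,49.940) → (35.088,61.644) → (39.055,68.859) → (44.314,70.559) → (52.241,65.718).

Shape 5 is a regular polygon drawn with `<polygon>`. Its stroke #000000 means engrave at S407, F3163. After flipping Y the toolpath is (177.445,42.293) → (186.289,49.072) → (197.336,47.612) → (204.115,38.768) → (202.655,27.721) → (193.811,20.942) → (182.764,22.402) → (175.985,31.246) → (177.445,42.293), returning to the start.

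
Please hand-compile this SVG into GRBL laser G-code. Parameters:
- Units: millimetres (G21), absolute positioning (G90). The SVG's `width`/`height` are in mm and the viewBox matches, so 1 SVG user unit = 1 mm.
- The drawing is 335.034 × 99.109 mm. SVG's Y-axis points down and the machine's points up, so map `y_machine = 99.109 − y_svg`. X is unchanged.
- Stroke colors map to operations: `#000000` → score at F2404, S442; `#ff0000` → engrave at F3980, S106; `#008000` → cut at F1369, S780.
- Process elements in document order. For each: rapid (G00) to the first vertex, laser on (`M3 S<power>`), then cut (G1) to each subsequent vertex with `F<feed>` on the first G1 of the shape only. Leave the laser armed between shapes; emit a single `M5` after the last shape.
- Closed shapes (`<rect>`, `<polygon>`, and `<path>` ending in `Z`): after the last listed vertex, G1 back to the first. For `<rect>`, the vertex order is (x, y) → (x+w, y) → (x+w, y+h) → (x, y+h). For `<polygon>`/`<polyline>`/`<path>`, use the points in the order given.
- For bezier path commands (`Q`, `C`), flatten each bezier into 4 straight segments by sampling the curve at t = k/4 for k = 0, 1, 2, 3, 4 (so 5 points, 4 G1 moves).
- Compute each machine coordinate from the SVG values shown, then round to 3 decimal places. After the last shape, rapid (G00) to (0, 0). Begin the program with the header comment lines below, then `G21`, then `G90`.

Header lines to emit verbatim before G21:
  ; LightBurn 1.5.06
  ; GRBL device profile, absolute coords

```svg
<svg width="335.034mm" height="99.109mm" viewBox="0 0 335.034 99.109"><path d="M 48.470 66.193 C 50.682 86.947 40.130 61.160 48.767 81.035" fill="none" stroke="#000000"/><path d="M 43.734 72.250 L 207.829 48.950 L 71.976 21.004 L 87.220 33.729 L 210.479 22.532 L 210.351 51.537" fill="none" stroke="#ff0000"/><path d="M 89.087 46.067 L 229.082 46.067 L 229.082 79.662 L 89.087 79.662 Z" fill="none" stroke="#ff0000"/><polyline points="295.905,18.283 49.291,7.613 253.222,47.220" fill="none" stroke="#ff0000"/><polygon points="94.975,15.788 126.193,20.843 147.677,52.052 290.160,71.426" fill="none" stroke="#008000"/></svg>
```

; LightBurn 1.5.06
; GRBL device profile, absolute coords
G21
G90
G00 X48.470 Y32.916
M3 S442
G1 X48.235 Y24.636 F2404
G1 X46.209 Y25.165
G1 X45.388 Y25.859
G1 X48.767 Y18.074
G00 X43.734 Y26.859
M3 S106
G1 X207.829 Y50.159 F3980
G1 X71.976 Y78.105
G1 X87.220 Y65.380
G1 X210.479 Y76.577
G1 X210.351 Y47.572
G00 X89.087 Y53.042
M3 S106
G1 X229.082 Y53.042 F3980
G1 X229.082 Y19.447
G1 X89.087 Y19.447
G1 X89.087 Y53.042
G00 X295.905 Y80.826
M3 S106
G1 X49.291 Y91.496 F3980
G1 X253.222 Y51.889
G00 X94.975 Y83.321
M3 S780
G1 X126.193 Y78.266 F1369
G1 X147.677 Y47.057
G1 X290.160 Y27.683
G1 X94.975 Y83.321
M5
G00 X0.000 Y0.000

1 u = 1 mm; y_m = 99.109 − y.

[1] `<path>` cubic bezier, #000000→score S442 F2404: (48.470,32.916) → (48.235,24.636) → (46.209,25.165) → (45.388,25.859) → (48.767,18.074)

[2] `<path>` open polyline, #ff0000→engrave S106 F3980: (43.734,26.859) → (207.829,50.159) → (71.976,78.105) → (87.220,65.380) → (210.479,76.577) → (210.351,47.572)

[3] `<path>` rectangle, #ff0000→engrave S106 F3980: (89.087,53.042) → (229.082,53.042) → (229.082,19.447) → (89.087,19.447) → (89.087,53.042) (closed)

[4] `<polyline>` open polyline, #ff0000→engrave S106 F3980: (295.905,80.826) → (49.291,91.496) → (253.222,51.889)

[5] `<polygon>` closed polygon, #008000→cut S780 F1369: (94.975,83.321) → (126.193,78.266) → (147.677,47.057) → (290.160,27.683) → (94.975,83.321) (closed)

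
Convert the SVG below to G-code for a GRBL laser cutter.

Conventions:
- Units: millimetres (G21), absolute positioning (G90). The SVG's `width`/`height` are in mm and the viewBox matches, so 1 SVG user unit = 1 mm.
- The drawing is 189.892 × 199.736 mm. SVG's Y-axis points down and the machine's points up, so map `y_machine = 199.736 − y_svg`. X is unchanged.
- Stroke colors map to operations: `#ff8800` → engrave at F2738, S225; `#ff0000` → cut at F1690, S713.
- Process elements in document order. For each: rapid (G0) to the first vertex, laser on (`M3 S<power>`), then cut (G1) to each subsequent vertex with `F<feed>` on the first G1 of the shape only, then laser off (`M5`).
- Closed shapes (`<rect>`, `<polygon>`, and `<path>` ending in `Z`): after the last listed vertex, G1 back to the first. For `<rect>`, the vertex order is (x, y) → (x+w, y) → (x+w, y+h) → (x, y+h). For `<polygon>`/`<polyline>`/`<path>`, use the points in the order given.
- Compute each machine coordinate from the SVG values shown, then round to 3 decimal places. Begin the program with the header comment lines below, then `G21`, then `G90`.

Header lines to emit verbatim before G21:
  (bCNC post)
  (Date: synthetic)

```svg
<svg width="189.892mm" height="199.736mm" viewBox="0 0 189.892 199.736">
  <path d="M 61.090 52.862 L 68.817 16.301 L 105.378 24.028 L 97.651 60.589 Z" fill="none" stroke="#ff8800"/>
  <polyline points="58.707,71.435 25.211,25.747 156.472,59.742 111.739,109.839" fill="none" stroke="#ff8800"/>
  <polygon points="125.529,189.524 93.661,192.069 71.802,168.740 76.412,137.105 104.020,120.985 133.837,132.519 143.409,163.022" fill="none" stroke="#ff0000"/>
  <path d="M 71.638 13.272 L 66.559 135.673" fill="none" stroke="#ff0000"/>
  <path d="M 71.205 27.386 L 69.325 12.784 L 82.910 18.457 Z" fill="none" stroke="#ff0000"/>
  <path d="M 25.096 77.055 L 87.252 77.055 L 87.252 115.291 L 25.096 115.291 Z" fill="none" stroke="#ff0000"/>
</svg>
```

(bCNC post)
(Date: synthetic)
G21
G90
G0 X61.090 Y146.874
M3 S225
G1 X68.817 Y183.435 F2738
G1 X105.378 Y175.708
G1 X97.651 Y139.147
G1 X61.090 Y146.874
M5
G0 X58.707 Y128.301
M3 S225
G1 X25.211 Y173.989 F2738
G1 X156.472 Y139.994
G1 X111.739 Y89.897
M5
G0 X125.529 Y10.212
M3 S713
G1 X93.661 Y7.667 F1690
G1 X71.802 Y30.996
G1 X76.412 Y62.631
G1 X104.020 Y78.751
G1 X133.837 Y67.217
G1 X143.409 Y36.714
G1 X125.529 Y10.212
M5
G0 X71.638 Y186.464
M3 S713
G1 X66.559 Y64.063 F1690
M5
G0 X71.205 Y172.350
M3 S713
G1 X69.325 Y186.952 F1690
G1 X82.910 Y181.279
G1 X71.205 Y172.350
M5
G0 X25.096 Y122.681
M3 S713
G1 X87.252 Y122.681 F1690
G1 X87.252 Y84.445
G1 X25.096 Y84.445
G1 X25.096 Y122.681
M5

Since the viewBox matches the mm dimensions, user units are millimetres directly. The only transform is the Y-flip y_m = 199.736 − y_svg.

Shape 1 is a regular polygon drawn with `<path>`. Its stroke #ff8800 means engrave at S225, F2738. After flipping Y the toolpath is (61.090,146.874) → (68.817,183.435) → (105.378,175.708) → (97.651,139.147) → (61.090,146.874), returning to the start.

Shape 2 is a open polyline drawn with `<polyline>`. Its stroke #ff8800 means engrave at S225, F2738. After flipping Y the toolpath is (58.707,128.301) → (25.211,173.989) → (156.472,139.994) → (111.739,89.897).

Shape 3 is a regular polygon drawn with `<polygon>`. Its stroke #ff0000 means cut at S713, F1690. After flipping Y the toolpath is (125.529,10.212) → (93.661,7.667) → (71.802,30.996) → (76.412,62.631) → (104.020,78.751) → (133.837,67.217) → (143.409,36.714) → (125.529,10.212), returning to the start.

Shape 4 is a line segment drawn with `<path>`. Its stroke #ff0000 means cut at S713, F1690. After flipping Y the toolpath is (71.638,186.464) → (66.559,64.063).

Shape 5 is a regular polygon drawn with `<path>`. Its stroke #ff0000 means cut at S713, F1690. After flipping Y the toolpath is (71.205,172.350) → (69.325,186.952) → (82.910,181.279) → (71.205,172.350), returning to the start.

Shape 6 is a rectangle drawn with `<path>`. Its stroke #ff0000 means cut at S713, F1690. After flipping Y the toolpath is (25.096,122.681) → (87.252,122.681) → (87.252,84.445) → (25.096,84.445) → (25.096,122.681), returning to the start.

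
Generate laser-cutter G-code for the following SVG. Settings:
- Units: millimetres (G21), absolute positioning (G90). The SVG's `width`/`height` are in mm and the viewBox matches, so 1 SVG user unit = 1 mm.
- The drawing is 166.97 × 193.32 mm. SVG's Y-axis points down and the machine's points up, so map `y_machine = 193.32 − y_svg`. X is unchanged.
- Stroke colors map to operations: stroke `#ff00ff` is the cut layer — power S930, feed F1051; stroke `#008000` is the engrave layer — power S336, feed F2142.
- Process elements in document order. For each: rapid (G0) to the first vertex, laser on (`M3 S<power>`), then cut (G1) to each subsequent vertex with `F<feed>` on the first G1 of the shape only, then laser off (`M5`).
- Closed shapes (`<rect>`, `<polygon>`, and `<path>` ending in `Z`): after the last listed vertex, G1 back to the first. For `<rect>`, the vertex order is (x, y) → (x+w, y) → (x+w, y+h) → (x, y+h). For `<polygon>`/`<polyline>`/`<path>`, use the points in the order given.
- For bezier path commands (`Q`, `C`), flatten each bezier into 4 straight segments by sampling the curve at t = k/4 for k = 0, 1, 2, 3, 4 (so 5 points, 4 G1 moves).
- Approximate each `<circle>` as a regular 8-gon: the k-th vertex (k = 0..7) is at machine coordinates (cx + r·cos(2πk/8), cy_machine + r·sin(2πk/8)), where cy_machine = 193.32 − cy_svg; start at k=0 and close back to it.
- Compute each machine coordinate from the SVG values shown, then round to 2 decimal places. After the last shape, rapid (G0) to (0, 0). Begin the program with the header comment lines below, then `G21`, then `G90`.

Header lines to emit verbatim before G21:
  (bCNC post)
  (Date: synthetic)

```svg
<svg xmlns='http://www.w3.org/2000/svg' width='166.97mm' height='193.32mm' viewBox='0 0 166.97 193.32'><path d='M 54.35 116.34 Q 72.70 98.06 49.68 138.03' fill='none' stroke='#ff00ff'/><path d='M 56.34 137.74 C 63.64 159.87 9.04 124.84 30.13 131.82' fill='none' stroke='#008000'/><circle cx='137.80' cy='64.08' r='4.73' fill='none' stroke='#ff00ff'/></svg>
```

(bCNC post)
(Date: synthetic)
G21
G90
G0 X54.35 Y76.98
M3 S930
G1 X60.94 Y82.48 F1051
G1 X62.36 Y80.70
G1 X58.60 Y71.63
G1 X49.68 Y55.29
M5
G0 X56.34 Y55.58
M3 S336
G1 X52.36 Y48.15 F2142
G1 X38.06 Y52.86
G1 X26.35 Y60.41
G1 X30.13 Y61.50
M5
G0 X142.53 Y129.24
M3 S930
G1 X141.14 Y132.58 F1051
G1 X137.80 Y133.97
G1 X134.46 Y132.58
G1 X133.07 Y129.24
G1 X134.46 Y125.90
G1 X137.80 Y124.51
G1 X141.14 Y125.90
G1 X142.53 Y129.24
M5
G0 X0.00 Y0.00

Since the viewBox matches the mm dimensions, user units are millimetres directly. The only transform is the Y-flip y_m = 193.32 − y_svg.

Shape 1 is a quadratic bezier drawn with `<path>`. Its stroke #ff00ff means cut at S930, F1051. After flipping Y the toolpath is (54.35,76.98) → (60.94,82.48) → (62.36,80.70) → (58.60,71.63) → (49.68,55.29).

Shape 2 is a cubic bezier drawn with `<path>`. Its stroke #008000 means engrave at S336, F2142. After flipping Y the toolpath is (56.34,55.58) → (52.36,48.15) → (38.06,52.86) → (26.35,60.41) → (30.13,61.50).

Shape 3 is a circle drawn with `<circle>`. Its stroke #ff00ff means cut at S930, F1051. After flipping Y the toolpath is (142.53,129.24) → (141.14,132.58) → (137.80,133.97) → (134.46,132.58) → (133.07,129.24) → (134.46,125.90) → (137.80,124.51) → (141.14,125.90) → (142.53,129.24), returning to the start.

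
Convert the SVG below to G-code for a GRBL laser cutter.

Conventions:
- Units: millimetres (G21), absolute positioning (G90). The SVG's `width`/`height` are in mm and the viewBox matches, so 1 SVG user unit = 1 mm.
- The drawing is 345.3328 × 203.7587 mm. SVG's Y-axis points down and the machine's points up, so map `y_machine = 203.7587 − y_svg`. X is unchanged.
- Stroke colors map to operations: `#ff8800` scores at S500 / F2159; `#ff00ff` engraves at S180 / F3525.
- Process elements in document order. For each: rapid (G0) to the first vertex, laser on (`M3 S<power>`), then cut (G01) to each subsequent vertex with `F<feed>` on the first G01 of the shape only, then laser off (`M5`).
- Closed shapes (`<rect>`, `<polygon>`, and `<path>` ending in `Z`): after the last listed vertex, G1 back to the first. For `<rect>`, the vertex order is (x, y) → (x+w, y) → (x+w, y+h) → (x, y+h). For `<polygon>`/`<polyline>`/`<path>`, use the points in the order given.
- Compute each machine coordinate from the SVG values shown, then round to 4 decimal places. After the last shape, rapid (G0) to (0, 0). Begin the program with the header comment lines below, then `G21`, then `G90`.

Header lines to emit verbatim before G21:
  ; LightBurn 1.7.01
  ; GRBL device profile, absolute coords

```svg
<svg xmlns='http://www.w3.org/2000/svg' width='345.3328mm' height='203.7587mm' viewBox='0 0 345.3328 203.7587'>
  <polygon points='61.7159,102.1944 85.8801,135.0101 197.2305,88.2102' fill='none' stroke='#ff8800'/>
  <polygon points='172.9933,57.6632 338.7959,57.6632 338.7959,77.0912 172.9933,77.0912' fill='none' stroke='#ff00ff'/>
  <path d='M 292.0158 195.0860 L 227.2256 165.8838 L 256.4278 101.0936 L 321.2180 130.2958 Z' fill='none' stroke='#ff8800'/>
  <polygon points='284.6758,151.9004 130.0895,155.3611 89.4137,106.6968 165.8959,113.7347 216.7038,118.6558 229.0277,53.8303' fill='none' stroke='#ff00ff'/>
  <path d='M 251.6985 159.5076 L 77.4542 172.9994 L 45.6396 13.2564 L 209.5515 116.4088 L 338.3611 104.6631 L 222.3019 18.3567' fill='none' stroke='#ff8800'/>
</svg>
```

viewBox `0 0 345.3328 203.7587` with mm width/height → 1 unit = 1 mm. Flip: y_m = 203.7587 − y_svg.

**Shape 1** — `<polygon>` closed polygon, stroke `#ff8800` → score (S500, F2159). Machine vertices: (61.7159,101.5643) → (85.8801,68.7486) → (197.2305,115.5485) → (61.7159,101.5643). Closed: final G1 returns to the first vertex.

**Shape 2** — `<polygon>` rectangle, stroke `#ff00ff` → engrave (S180, F3525). Machine vertices: (172.9933,146.0955) → (338.7959,146.0955) → (338.7959,126.6675) → (172.9933,126.6675) → (172.9933,146.0955). Closed: final G1 returns to the first vertex.

**Shape 3** — `<path>` regular polygon, stroke `#ff8800` → score (S500, F2159). Machine vertices: (292.0158,8.6727) → (227.2256,37.8749) → (256.4278,102.6651) → (321.2180,73.4629) → (292.0158,8.6727). Closed: final G1 returns to the first vertex.

**Shape 4** — `<polygon>` closed polygon, stroke `#ff00ff` → engrave (S180, F3525). Machine vertices: (284.6758,51.8583) → (130.0895,48.3976) → (89.4137,97.0619) → (165.8959,90.0240) → (216.7038,85.1029) → (229.0277,149.9284) → (284.6758,51.8583). Closed: final G1 returns to the first vertex.

**Shape 5** — `<path>` open polyline, stroke `#ff8800` → score (S500, F2159). Machine vertices: (251.6985,44.2511) → (77.4542,30.7593) → (45.6396,190.5023) → (209.5515,87.3499) → (338.3611,99.0956) → (222.3019,185.4020). Open path.

; LightBurn 1.7.01
; GRBL device profile, absolute coords
G21
G90
G0 X61.7159 Y101.5643
M3 S500
G01 X85.8801 Y68.7486 F2159
G01 X197.2305 Y115.5485
G01 X61.7159 Y101.5643
M5
G0 X172.9933 Y146.0955
M3 S180
G01 X338.7959 Y146.0955 F3525
G01 X338.7959 Y126.6675
G01 X172.9933 Y126.6675
G01 X172.9933 Y146.0955
M5
G0 X292.0158 Y8.6727
M3 S500
G01 X227.2256 Y37.8749 F2159
G01 X256.4278 Y102.6651
G01 X321.2180 Y73.4629
G01 X292.0158 Y8.6727
M5
G0 X284.6758 Y51.8583
M3 S180
G01 X130.0895 Y48.3976 F3525
G01 X89.4137 Y97.0619
G01 X165.8959 Y90.0240
G01 X216.7038 Y85.1029
G01 X229.0277 Y149.9284
G01 X284.6758 Y51.8583
M5
G0 X251.6985 Y44.2511
M3 S500
G01 X77.4542 Y30.7593 F2159
G01 X45.6396 Y190.5023
G01 X209.5515 Y87.3499
G01 X338.3611 Y99.0956
G01 X222.3019 Y185.4020
M5
G0 X0.0000 Y0.0000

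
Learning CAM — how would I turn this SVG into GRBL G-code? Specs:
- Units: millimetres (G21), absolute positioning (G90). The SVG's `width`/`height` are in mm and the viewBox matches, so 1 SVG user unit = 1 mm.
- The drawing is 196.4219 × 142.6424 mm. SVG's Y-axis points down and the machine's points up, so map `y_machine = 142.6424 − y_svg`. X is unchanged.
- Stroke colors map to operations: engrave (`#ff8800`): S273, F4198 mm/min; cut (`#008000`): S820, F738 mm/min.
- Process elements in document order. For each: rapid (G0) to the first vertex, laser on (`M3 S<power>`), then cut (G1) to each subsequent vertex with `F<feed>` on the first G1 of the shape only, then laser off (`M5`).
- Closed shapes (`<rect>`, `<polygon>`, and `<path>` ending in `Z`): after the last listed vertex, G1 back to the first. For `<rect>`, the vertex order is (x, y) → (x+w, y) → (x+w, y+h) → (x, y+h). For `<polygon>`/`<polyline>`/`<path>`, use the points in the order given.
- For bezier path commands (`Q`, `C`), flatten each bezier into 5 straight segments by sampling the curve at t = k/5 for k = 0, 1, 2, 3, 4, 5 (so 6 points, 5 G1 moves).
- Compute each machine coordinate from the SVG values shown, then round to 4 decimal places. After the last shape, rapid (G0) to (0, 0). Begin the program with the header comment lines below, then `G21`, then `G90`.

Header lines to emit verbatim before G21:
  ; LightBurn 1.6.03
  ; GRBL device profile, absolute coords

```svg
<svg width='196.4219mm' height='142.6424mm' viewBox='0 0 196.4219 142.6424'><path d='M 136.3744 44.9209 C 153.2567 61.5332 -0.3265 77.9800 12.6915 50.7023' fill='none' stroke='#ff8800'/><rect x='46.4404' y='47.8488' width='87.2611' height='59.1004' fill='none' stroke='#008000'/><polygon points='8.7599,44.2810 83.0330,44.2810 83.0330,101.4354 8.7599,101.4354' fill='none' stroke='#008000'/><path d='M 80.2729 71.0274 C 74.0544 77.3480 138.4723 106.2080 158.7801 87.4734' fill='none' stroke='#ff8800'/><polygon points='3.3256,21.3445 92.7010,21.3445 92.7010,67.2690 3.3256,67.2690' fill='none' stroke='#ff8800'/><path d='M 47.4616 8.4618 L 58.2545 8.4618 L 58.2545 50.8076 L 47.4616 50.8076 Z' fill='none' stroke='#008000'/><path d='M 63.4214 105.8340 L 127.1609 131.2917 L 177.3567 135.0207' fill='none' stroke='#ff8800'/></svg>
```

1 u = 1 mm; y_m = 142.6424 − y.

[1] `<path>` cubic bezier, #ff8800→engrave S273 F4198: (136.3744,97.7215) → (128.7445,88.1225) → (96.3820,80.6540) → (55.4662,77.4068) → (22.1763,80.4719) → (12.6915,91.9401)

[2] `<rect>` rectangle, #008000→cut S820 F738: (46.4404,94.7936) → (133.7015,94.7936) → (133.7015,35.6932) → (46.4404,35.6932) → (46.4404,94.7936) (closed)

[3] `<polygon>` rectangle, #008000→cut S820 F738: (8.7599,98.3614) → (83.0330,98.3614) → (83.0330,41.2070) → (8.7599,41.2070) → (8.7599,98.3614) (closed)

[4] `<path>` cubic bezier, #ff8800→engrave S273 F4198: (80.2729,71.6150) → (84.1002,65.6790) → (99.3724,57.6999) → (120.5817,51.0443) → (142.2202,49.0785) → (158.7801,55.1690)

[5] `<polygon>` rectangle, #ff8800→engrave S273 F4198: (3.3256,121.2979) → (92.7010,121.2979) → (92.7010,75.3734) → (3.3256,75.3734) → (3.3256,121.2979) (closed)

[6] `<path>` rectangle, #008000→cut S820 F738: (47.4616,134.1806) → (58.2545,134.1806) → (58.2545,91.8348) → (47.4616,91.8348) → (47.4616,134.1806) (closed)

[7] `<path>` open polyline, #ff8800→engrave S273 F4198: (63.4214,36.8084) → (127.1609,11.3507) → (177.3567,7.6217)

; LightBurn 1.6.03
; GRBL device profile, absolute coords
G21
G90
G0 X136.3744 Y97.7215
M3 S273
G1 X128.7445 Y88.1225 F4198
G1 X96.3820 Y80.6540
G1 X55.4662 Y77.4068
G1 X22.1763 Y80.4719
G1 X12.6915 Y91.9401
M5
G0 X46.4404 Y94.7936
M3 S820
G1 X133.7015 Y94.7936 F738
G1 X133.7015 Y35.6932
G1 X46.4404 Y35.6932
G1 X46.4404 Y94.7936
M5
G0 X8.7599 Y98.3614
M3 S820
G1 X83.0330 Y98.3614 F738
G1 X83.0330 Y41.2070
G1 X8.7599 Y41.2070
G1 X8.7599 Y98.3614
M5
G0 X80.2729 Y71.6150
M3 S273
G1 X84.1002 Y65.6790 F4198
G1 X99.3724 Y57.6999
G1 X120.5817 Y51.0443
G1 X142.2202 Y49.0785
G1 X158.7801 Y55.1690
M5
G0 X3.3256 Y121.2979
M3 S273
G1 X92.7010 Y121.2979 F4198
G1 X92.7010 Y75.3734
G1 X3.3256 Y75.3734
G1 X3.3256 Y121.2979
M5
G0 X47.4616 Y134.1806
M3 S820
G1 X58.2545 Y134.1806 F738
G1 X58.2545 Y91.8348
G1 X47.4616 Y91.8348
G1 X47.4616 Y134.1806
M5
G0 X63.4214 Y36.8084
M3 S273
G1 X127.1609 Y11.3507 F4198
G1 X177.3567 Y7.6217
M5
G0 X0.0000 Y0.0000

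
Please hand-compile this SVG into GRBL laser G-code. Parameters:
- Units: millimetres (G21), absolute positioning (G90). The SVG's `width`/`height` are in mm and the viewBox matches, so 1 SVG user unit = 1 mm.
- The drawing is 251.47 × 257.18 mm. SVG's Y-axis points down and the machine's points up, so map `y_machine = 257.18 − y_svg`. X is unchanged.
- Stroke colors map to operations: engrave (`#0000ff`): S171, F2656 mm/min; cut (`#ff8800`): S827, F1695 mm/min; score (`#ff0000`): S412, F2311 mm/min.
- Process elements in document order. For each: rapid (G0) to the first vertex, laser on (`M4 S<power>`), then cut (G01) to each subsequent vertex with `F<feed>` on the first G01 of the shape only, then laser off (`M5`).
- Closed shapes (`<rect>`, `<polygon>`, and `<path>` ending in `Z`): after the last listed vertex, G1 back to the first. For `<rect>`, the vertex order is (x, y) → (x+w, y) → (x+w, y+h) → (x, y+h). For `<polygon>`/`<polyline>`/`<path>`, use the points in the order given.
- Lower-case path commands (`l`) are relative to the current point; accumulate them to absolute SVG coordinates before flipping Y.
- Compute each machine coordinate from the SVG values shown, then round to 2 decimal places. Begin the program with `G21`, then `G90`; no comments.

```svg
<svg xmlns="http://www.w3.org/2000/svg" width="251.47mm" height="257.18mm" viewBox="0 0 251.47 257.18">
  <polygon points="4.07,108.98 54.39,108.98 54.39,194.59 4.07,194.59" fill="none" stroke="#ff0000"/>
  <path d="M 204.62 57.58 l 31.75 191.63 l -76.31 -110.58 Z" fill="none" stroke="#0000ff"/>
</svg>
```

Since the viewBox matches the mm dimensions, user units are millimetres directly. The only transform is the Y-flip y_m = 257.18 − y_svg.

Shape 1 is a rectangle drawn with `<polygon>`. Its stroke #ff0000 means score at S412, F2311. After flipping Y the toolpath is (4.07,148.20) → (54.39,148.20) → (54.39,62.59) → (4.07,62.59) → (4.07,148.20), returning to the start.

Shape 2 is a closed polygon drawn with `<path>`. Its stroke #0000ff means engrave at S171, F2656. After flipping Y the toolpath is (204.62,199.60) → (236.37,7.97) → (160.06,118.55) → (204.62,199.60), returning to the start.

G21
G90
G0 X4.07 Y148.20
M4 S412
G01 X54.39 Y148.20 F2311
G01 X54.39 Y62.59
G01 X4.07 Y62.59
G01 X4.07 Y148.20
M5
G0 X204.62 Y199.60
M4 S171
G01 X236.37 Y7.97 F2656
G01 X160.06 Y118.55
G01 X204.62 Y199.60
M5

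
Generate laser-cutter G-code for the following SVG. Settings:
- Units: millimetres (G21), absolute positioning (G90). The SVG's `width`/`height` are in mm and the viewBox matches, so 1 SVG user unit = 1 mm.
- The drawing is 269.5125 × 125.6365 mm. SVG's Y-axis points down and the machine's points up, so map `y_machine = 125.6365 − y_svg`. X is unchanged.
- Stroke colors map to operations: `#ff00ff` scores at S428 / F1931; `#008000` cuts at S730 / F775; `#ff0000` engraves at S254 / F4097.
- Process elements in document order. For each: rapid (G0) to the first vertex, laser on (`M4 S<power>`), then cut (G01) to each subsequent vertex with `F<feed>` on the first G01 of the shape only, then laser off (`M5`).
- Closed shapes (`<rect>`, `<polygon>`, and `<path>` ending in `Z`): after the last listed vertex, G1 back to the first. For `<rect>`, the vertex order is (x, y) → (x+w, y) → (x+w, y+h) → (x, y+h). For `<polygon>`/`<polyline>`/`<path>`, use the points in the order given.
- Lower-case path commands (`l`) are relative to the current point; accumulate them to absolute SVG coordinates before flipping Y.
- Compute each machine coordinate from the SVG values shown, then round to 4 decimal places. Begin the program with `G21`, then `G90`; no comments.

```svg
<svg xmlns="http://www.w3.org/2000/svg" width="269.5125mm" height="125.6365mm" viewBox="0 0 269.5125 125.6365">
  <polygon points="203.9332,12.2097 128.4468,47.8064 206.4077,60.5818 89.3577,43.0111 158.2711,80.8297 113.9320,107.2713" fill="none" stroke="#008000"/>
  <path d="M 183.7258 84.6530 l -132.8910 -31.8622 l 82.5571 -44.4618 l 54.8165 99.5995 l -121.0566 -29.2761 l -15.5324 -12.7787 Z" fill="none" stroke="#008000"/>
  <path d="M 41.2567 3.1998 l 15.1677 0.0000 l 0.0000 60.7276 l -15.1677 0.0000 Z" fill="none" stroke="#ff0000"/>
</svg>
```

G21
G90
G0 X203.9332 Y113.4268
M4 S730
G01 X128.4468 Y77.8301 F775
G01 X206.4077 Y65.0547
G01 X89.3577 Y82.6254
G01 X158.2711 Y44.8068
G01 X113.9320 Y18.3652
G01 X203.9332 Y113.4268
M5
G0 X183.7258 Y40.9835
M4 S730
G01 X50.8348 Y72.8457 F775
G01 X133.3919 Y117.3075
G01 X188.2084 Y17.7080
G01 X67.1518 Y46.9841
G01 X51.6194 Y59.7628
G01 X183.7258 Y40.9835
M5
G0 X41.2567 Y122.4367
M4 S254
G01 X56.4244 Y122.4367 F4097
G01 X56.4244 Y61.7091
G01 X41.2567 Y61.7091
G01 X41.2567 Y122.4367
M5

Since the viewBox matches the mm dimensions, user units are millimetres directly. The only transform is the Y-flip y_m = 125.6365 − y_svg.

Shape 1 is a closed polygon drawn with `<polygon>`. Its stroke #008000 means cut at S730, F775. After flipping Y the toolpath is (203.9332,113.4268) → (128.4468,77.8301) → (206.4077,65.0547) → (89.3577,82.6254) → (158.2711,44.8068) → (113.9320,18.3652) → (203.9332,113.4268), returning to the start.

Shape 2 is a closed polygon drawn with `<path>`. Its stroke #008000 means cut at S730, F775. After flipping Y the toolpath is (183.7258,40.9835) → (50.8348,72.8457) → (133.3919,117.3075) → (188.2084,17.7080) → (67.1518,46.9841) → (51.6194,59.7628) → (183.7258,40.9835), returning to the start.

Shape 3 is a rectangle drawn with `<path>`. Its stroke #ff0000 means engrave at S254, F4097. After flipping Y the toolpath is (41.2567,122.4367) → (56.4244,122.4367) → (56.4244,61.7091) → (41.2567,61.7091) → (41.2567,122.4367), returning to the start.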